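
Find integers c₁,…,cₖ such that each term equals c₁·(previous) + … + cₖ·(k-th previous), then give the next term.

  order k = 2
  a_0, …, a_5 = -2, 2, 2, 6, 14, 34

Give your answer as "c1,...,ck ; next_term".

2,1 ; 82

  a_2 = 2·2 + 1·-2 = 2
  a_3 = 2·2 + 1·2 = 6
  a_4 = 2·6 + 1·2 = 14
  a_5 = 2·14 + 1·6 = 34
  a_6 = 2·34 + 1·14 = 82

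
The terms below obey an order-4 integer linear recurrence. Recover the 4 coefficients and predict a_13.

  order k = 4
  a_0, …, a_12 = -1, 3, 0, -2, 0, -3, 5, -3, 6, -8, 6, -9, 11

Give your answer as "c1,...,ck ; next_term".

  a_4 = -1·-2 + 0·0 + -1·3 + -1·-1 = 0
  a_5 = -1·0 + 0·-2 + -1·0 + -1·3 = -3
  a_6 = -1·-3 + 0·0 + -1·-2 + -1·0 = 5
  a_7 = -1·5 + 0·-3 + -1·0 + -1·-2 = -3
  a_8 = -1·-3 + 0·5 + -1·-3 + -1·0 = 6
  a_9 = -1·6 + 0·-3 + -1·5 + -1·-3 = -8
  a_10 = -1·-8 + 0·6 + -1·-3 + -1·5 = 6
  a_11 = -1·6 + 0·-8 + -1·6 + -1·-3 = -9
  a_12 = -1·-9 + 0·6 + -1·-8 + -1·6 = 11
  a_13 = -1·11 + 0·-9 + -1·6 + -1·-8 = -9

-1,0,-1,-1 ; -9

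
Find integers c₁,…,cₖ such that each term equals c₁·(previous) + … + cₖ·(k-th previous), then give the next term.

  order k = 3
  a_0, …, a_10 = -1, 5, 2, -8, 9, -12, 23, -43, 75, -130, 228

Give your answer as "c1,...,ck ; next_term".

  a_3 = -2·2 + -1·5 + -1·-1 = -8
  a_4 = -2·-8 + -1·2 + -1·5 = 9
  a_5 = -2·9 + -1·-8 + -1·2 = -12
  a_6 = -2·-12 + -1·9 + -1·-8 = 23
  a_7 = -2·23 + -1·-12 + -1·9 = -43
  a_8 = -2·-43 + -1·23 + -1·-12 = 75
  a_9 = -2·75 + -1·-43 + -1·23 = -130
  a_10 = -2·-130 + -1·75 + -1·-43 = 228
  a_11 = -2·228 + -1·-130 + -1·75 = -401

-2,-1,-1 ; -401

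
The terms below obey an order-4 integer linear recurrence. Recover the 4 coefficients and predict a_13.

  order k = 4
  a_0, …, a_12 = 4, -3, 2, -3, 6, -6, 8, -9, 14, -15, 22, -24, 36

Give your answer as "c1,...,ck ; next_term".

0,1,0,1 ; -39

  a_4 = 0·-3 + 1·2 + 0·-3 + 1·4 = 6
  a_5 = 0·6 + 1·-3 + 0·2 + 1·-3 = -6
  a_6 = 0·-6 + 1·6 + 0·-3 + 1·2 = 8
  a_7 = 0·8 + 1·-6 + 0·6 + 1·-3 = -9
  a_8 = 0·-9 + 1·8 + 0·-6 + 1·6 = 14
  a_9 = 0·14 + 1·-9 + 0·8 + 1·-6 = -15
  a_10 = 0·-15 + 1·14 + 0·-9 + 1·8 = 22
  a_11 = 0·22 + 1·-15 + 0·14 + 1·-9 = -24
  a_12 = 0·-24 + 1·22 + 0·-15 + 1·14 = 36
  a_13 = 0·36 + 1·-24 + 0·22 + 1·-15 = -39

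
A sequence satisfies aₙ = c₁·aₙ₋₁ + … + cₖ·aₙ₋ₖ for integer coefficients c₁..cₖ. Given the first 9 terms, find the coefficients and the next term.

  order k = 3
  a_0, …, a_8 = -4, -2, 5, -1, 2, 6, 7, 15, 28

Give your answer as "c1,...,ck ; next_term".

1,1,1 ; 50

  a_3 = 1·5 + 1·-2 + 1·-4 = -1
  a_4 = 1·-1 + 1·5 + 1·-2 = 2
  a_5 = 1·2 + 1·-1 + 1·5 = 6
  a_6 = 1·6 + 1·2 + 1·-1 = 7
  a_7 = 1·7 + 1·6 + 1·2 = 15
  a_8 = 1·15 + 1·7 + 1·6 = 28
  a_9 = 1·28 + 1·15 + 1·7 = 50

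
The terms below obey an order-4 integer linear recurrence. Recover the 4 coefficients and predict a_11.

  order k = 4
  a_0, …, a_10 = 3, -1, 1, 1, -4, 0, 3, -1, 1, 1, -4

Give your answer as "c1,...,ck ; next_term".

0,-1,0,-1 ; 0

  a_4 = 0·1 + -1·1 + 0·-1 + -1·3 = -4
  a_5 = 0·-4 + -1·1 + 0·1 + -1·-1 = 0
  a_6 = 0·0 + -1·-4 + 0·1 + -1·1 = 3
  a_7 = 0·3 + -1·0 + 0·-4 + -1·1 = -1
  a_8 = 0·-1 + -1·3 + 0·0 + -1·-4 = 1
  a_9 = 0·1 + -1·-1 + 0·3 + -1·0 = 1
  a_10 = 0·1 + -1·1 + 0·-1 + -1·3 = -4
  a_11 = 0·-4 + -1·1 + 0·1 + -1·-1 = 0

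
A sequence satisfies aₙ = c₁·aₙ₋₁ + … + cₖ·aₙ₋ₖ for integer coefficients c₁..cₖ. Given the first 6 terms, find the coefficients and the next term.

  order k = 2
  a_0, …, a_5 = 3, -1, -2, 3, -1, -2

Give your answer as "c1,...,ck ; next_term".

-1,-1 ; 3

  a_2 = -1·-1 + -1·3 = -2
  a_3 = -1·-2 + -1·-1 = 3
  a_4 = -1·3 + -1·-2 = -1
  a_5 = -1·-1 + -1·3 = -2
  a_6 = -1·-2 + -1·-1 = 3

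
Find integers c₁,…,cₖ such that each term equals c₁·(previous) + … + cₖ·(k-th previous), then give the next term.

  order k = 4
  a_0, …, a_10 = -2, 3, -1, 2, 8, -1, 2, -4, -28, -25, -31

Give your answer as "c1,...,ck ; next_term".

  a_4 = 1·2 + 0·-1 + 0·3 + -3·-2 = 8
  a_5 = 1·8 + 0·2 + 0·-1 + -3·3 = -1
  a_6 = 1·-1 + 0·8 + 0·2 + -3·-1 = 2
  a_7 = 1·2 + 0·-1 + 0·8 + -3·2 = -4
  a_8 = 1·-4 + 0·2 + 0·-1 + -3·8 = -28
  a_9 = 1·-28 + 0·-4 + 0·2 + -3·-1 = -25
  a_10 = 1·-25 + 0·-28 + 0·-4 + -3·2 = -31
  a_11 = 1·-31 + 0·-25 + 0·-28 + -3·-4 = -19

1,0,0,-3 ; -19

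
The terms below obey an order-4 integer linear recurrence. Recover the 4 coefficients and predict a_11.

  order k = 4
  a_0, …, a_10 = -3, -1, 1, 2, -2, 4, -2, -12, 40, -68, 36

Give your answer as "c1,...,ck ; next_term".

  a_4 = -2·2 + -2·1 + 2·-1 + -2·-3 = -2
  a_5 = -2·-2 + -2·2 + 2·1 + -2·-1 = 4
  a_6 = -2·4 + -2·-2 + 2·2 + -2·1 = -2
  a_7 = -2·-2 + -2·4 + 2·-2 + -2·2 = -12
  a_8 = -2·-12 + -2·-2 + 2·4 + -2·-2 = 40
  a_9 = -2·40 + -2·-12 + 2·-2 + -2·4 = -68
  a_10 = -2·-68 + -2·40 + 2·-12 + -2·-2 = 36
  a_11 = -2·36 + -2·-68 + 2·40 + -2·-12 = 168

-2,-2,2,-2 ; 168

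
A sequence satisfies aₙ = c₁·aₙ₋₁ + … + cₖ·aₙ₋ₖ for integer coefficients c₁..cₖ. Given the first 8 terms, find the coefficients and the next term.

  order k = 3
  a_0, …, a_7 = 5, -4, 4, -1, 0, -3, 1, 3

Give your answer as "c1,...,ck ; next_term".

  a_3 = 0·4 + -1·-4 + -1·5 = -1
  a_4 = 0·-1 + -1·4 + -1·-4 = 0
  a_5 = 0·0 + -1·-1 + -1·4 = -3
  a_6 = 0·-3 + -1·0 + -1·-1 = 1
  a_7 = 0·1 + -1·-3 + -1·0 = 3
  a_8 = 0·3 + -1·1 + -1·-3 = 2

0,-1,-1 ; 2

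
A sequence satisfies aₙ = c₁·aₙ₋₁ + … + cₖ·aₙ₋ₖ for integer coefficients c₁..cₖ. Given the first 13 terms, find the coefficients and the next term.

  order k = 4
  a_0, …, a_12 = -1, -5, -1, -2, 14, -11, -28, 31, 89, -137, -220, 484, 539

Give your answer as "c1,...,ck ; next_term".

  a_4 = -1·-2 + -3·-1 + -2·-5 + 1·-1 = 14
  a_5 = -1·14 + -3·-2 + -2·-1 + 1·-5 = -11
  a_6 = -1·-11 + -3·14 + -2·-2 + 1·-1 = -28
  a_7 = -1·-28 + -3·-11 + -2·14 + 1·-2 = 31
  a_8 = -1·31 + -3·-28 + -2·-11 + 1·14 = 89
  a_9 = -1·89 + -3·31 + -2·-28 + 1·-11 = -137
  a_10 = -1·-137 + -3·89 + -2·31 + 1·-28 = -220
  a_11 = -1·-220 + -3·-137 + -2·89 + 1·31 = 484
  a_12 = -1·484 + -3·-220 + -2·-137 + 1·89 = 539
  a_13 = -1·539 + -3·484 + -2·-220 + 1·-137 = -1688

-1,-3,-2,1 ; -1688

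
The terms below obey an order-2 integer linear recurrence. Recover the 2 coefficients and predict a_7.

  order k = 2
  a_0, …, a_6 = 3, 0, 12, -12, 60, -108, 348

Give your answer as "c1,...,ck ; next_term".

-1,4 ; -780

  a_2 = -1·0 + 4·3 = 12
  a_3 = -1·12 + 4·0 = -12
  a_4 = -1·-12 + 4·12 = 60
  a_5 = -1·60 + 4·-12 = -108
  a_6 = -1·-108 + 4·60 = 348
  a_7 = -1·348 + 4·-108 = -780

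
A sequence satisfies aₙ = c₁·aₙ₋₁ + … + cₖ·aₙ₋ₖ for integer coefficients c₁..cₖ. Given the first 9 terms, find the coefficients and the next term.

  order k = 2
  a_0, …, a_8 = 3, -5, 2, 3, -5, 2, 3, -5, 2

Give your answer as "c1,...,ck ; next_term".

  a_2 = -1·-5 + -1·3 = 2
  a_3 = -1·2 + -1·-5 = 3
  a_4 = -1·3 + -1·2 = -5
  a_5 = -1·-5 + -1·3 = 2
  a_6 = -1·2 + -1·-5 = 3
  a_7 = -1·3 + -1·2 = -5
  a_8 = -1·-5 + -1·3 = 2
  a_9 = -1·2 + -1·-5 = 3

-1,-1 ; 3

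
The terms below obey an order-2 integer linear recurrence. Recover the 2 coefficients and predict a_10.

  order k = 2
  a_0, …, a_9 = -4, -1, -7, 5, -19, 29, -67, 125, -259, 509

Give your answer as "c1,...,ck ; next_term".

  a_2 = -1·-1 + 2·-4 = -7
  a_3 = -1·-7 + 2·-1 = 5
  a_4 = -1·5 + 2·-7 = -19
  a_5 = -1·-19 + 2·5 = 29
  a_6 = -1·29 + 2·-19 = -67
  a_7 = -1·-67 + 2·29 = 125
  a_8 = -1·125 + 2·-67 = -259
  a_9 = -1·-259 + 2·125 = 509
  a_10 = -1·509 + 2·-259 = -1027

-1,2 ; -1027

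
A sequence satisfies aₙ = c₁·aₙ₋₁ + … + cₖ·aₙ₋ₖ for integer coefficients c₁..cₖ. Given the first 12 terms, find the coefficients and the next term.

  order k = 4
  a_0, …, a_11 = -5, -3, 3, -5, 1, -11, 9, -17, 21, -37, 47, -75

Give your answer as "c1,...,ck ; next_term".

  a_4 = 0·-5 + 1·3 + -1·-3 + 1·-5 = 1
  a_5 = 0·1 + 1·-5 + -1·3 + 1·-3 = -11
  a_6 = 0·-11 + 1·1 + -1·-5 + 1·3 = 9
  a_7 = 0·9 + 1·-11 + -1·1 + 1·-5 = -17
  a_8 = 0·-17 + 1·9 + -1·-11 + 1·1 = 21
  a_9 = 0·21 + 1·-17 + -1·9 + 1·-11 = -37
  a_10 = 0·-37 + 1·21 + -1·-17 + 1·9 = 47
  a_11 = 0·47 + 1·-37 + -1·21 + 1·-17 = -75
  a_12 = 0·-75 + 1·47 + -1·-37 + 1·21 = 105

0,1,-1,1 ; 105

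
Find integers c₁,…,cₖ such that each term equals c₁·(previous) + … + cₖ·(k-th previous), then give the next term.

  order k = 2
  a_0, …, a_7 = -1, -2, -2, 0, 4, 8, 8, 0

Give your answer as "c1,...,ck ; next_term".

  a_2 = 2·-2 + -2·-1 = -2
  a_3 = 2·-2 + -2·-2 = 0
  a_4 = 2·0 + -2·-2 = 4
  a_5 = 2·4 + -2·0 = 8
  a_6 = 2·8 + -2·4 = 8
  a_7 = 2·8 + -2·8 = 0
  a_8 = 2·0 + -2·8 = -16

2,-2 ; -16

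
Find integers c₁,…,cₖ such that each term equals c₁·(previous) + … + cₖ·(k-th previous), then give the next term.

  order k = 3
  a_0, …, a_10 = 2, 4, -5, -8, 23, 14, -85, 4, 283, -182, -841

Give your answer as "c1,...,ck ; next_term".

0,-3,2 ; 1112

  a_3 = 0·-5 + -3·4 + 2·2 = -8
  a_4 = 0·-8 + -3·-5 + 2·4 = 23
  a_5 = 0·23 + -3·-8 + 2·-5 = 14
  a_6 = 0·14 + -3·23 + 2·-8 = -85
  a_7 = 0·-85 + -3·14 + 2·23 = 4
  a_8 = 0·4 + -3·-85 + 2·14 = 283
  a_9 = 0·283 + -3·4 + 2·-85 = -182
  a_10 = 0·-182 + -3·283 + 2·4 = -841
  a_11 = 0·-841 + -3·-182 + 2·283 = 1112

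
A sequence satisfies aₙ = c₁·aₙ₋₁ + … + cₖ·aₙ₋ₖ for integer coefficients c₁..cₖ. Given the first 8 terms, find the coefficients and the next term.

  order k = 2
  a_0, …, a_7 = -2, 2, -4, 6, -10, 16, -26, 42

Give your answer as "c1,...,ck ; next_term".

-1,1 ; -68

  a_2 = -1·2 + 1·-2 = -4
  a_3 = -1·-4 + 1·2 = 6
  a_4 = -1·6 + 1·-4 = -10
  a_5 = -1·-10 + 1·6 = 16
  a_6 = -1·16 + 1·-10 = -26
  a_7 = -1·-26 + 1·16 = 42
  a_8 = -1·42 + 1·-26 = -68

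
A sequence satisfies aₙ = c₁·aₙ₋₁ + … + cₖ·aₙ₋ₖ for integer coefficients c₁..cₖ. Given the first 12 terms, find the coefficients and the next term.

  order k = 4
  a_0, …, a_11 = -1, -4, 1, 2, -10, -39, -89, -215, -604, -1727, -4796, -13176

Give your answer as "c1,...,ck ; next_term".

  a_4 = 3·2 + -2·1 + 3·-4 + 2·-1 = -10
  a_5 = 3·-10 + -2·2 + 3·1 + 2·-4 = -39
  a_6 = 3·-39 + -2·-10 + 3·2 + 2·1 = -89
  a_7 = 3·-89 + -2·-39 + 3·-10 + 2·2 = -215
  a_8 = 3·-215 + -2·-89 + 3·-39 + 2·-10 = -604
  a_9 = 3·-604 + -2·-215 + 3·-89 + 2·-39 = -1727
  a_10 = 3·-1727 + -2·-604 + 3·-215 + 2·-89 = -4796
  a_11 = 3·-4796 + -2·-1727 + 3·-604 + 2·-215 = -13176
  a_12 = 3·-13176 + -2·-4796 + 3·-1727 + 2·-604 = -36325

3,-2,3,2 ; -36325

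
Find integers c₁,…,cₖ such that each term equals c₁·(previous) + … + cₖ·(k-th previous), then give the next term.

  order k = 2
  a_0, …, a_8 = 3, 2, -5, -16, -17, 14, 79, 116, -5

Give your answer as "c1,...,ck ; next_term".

2,-3 ; -358

  a_2 = 2·2 + -3·3 = -5
  a_3 = 2·-5 + -3·2 = -16
  a_4 = 2·-16 + -3·-5 = -17
  a_5 = 2·-17 + -3·-16 = 14
  a_6 = 2·14 + -3·-17 = 79
  a_7 = 2·79 + -3·14 = 116
  a_8 = 2·116 + -3·79 = -5
  a_9 = 2·-5 + -3·116 = -358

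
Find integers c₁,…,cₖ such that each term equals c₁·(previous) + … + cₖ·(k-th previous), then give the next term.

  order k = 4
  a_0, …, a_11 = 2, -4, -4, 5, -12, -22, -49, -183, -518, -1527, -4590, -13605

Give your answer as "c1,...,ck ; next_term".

2,2,3,-1 ; -40453

  a_4 = 2·5 + 2·-4 + 3·-4 + -1·2 = -12
  a_5 = 2·-12 + 2·5 + 3·-4 + -1·-4 = -22
  a_6 = 2·-22 + 2·-12 + 3·5 + -1·-4 = -49
  a_7 = 2·-49 + 2·-22 + 3·-12 + -1·5 = -183
  a_8 = 2·-183 + 2·-49 + 3·-22 + -1·-12 = -518
  a_9 = 2·-518 + 2·-183 + 3·-49 + -1·-22 = -1527
  a_10 = 2·-1527 + 2·-518 + 3·-183 + -1·-49 = -4590
  a_11 = 2·-4590 + 2·-1527 + 3·-518 + -1·-183 = -13605
  a_12 = 2·-13605 + 2·-4590 + 3·-1527 + -1·-518 = -40453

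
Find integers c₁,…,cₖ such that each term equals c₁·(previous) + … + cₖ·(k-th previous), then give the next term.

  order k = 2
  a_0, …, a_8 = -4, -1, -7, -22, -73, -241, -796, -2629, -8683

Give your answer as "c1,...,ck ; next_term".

3,1 ; -28678

  a_2 = 3·-1 + 1·-4 = -7
  a_3 = 3·-7 + 1·-1 = -22
  a_4 = 3·-22 + 1·-7 = -73
  a_5 = 3·-73 + 1·-22 = -241
  a_6 = 3·-241 + 1·-73 = -796
  a_7 = 3·-796 + 1·-241 = -2629
  a_8 = 3·-2629 + 1·-796 = -8683
  a_9 = 3·-8683 + 1·-2629 = -28678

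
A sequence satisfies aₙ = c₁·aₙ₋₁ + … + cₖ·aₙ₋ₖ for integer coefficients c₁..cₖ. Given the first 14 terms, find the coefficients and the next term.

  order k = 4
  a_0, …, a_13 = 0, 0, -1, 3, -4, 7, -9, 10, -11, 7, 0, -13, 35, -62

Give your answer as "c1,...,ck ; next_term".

-1,1,0,-2 ; 97

  a_4 = -1·3 + 1·-1 + 0·0 + -2·0 = -4
  a_5 = -1·-4 + 1·3 + 0·-1 + -2·0 = 7
  a_6 = -1·7 + 1·-4 + 0·3 + -2·-1 = -9
  a_7 = -1·-9 + 1·7 + 0·-4 + -2·3 = 10
  a_8 = -1·10 + 1·-9 + 0·7 + -2·-4 = -11
  a_9 = -1·-11 + 1·10 + 0·-9 + -2·7 = 7
  a_10 = -1·7 + 1·-11 + 0·10 + -2·-9 = 0
  a_11 = -1·0 + 1·7 + 0·-11 + -2·10 = -13
  a_12 = -1·-13 + 1·0 + 0·7 + -2·-11 = 35
  a_13 = -1·35 + 1·-13 + 0·0 + -2·7 = -62
  a_14 = -1·-62 + 1·35 + 0·-13 + -2·0 = 97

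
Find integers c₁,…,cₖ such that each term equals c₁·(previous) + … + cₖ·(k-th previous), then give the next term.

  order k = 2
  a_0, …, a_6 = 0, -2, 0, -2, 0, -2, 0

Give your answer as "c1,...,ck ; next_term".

0,1 ; -2

  a_2 = 0·-2 + 1·0 = 0
  a_3 = 0·0 + 1·-2 = -2
  a_4 = 0·-2 + 1·0 = 0
  a_5 = 0·0 + 1·-2 = -2
  a_6 = 0·-2 + 1·0 = 0
  a_7 = 0·0 + 1·-2 = -2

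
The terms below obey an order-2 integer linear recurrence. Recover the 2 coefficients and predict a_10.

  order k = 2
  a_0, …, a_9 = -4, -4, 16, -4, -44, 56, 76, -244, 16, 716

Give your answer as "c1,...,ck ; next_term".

-1,-3 ; -764

  a_2 = -1·-4 + -3·-4 = 16
  a_3 = -1·16 + -3·-4 = -4
  a_4 = -1·-4 + -3·16 = -44
  a_5 = -1·-44 + -3·-4 = 56
  a_6 = -1·56 + -3·-44 = 76
  a_7 = -1·76 + -3·56 = -244
  a_8 = -1·-244 + -3·76 = 16
  a_9 = -1·16 + -3·-244 = 716
  a_10 = -1·716 + -3·16 = -764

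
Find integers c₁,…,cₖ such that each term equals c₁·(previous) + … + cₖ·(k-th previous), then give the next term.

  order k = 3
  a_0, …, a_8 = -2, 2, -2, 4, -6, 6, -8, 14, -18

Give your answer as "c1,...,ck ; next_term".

-1,-1,-2 ; 20

  a_3 = -1·-2 + -1·2 + -2·-2 = 4
  a_4 = -1·4 + -1·-2 + -2·2 = -6
  a_5 = -1·-6 + -1·4 + -2·-2 = 6
  a_6 = -1·6 + -1·-6 + -2·4 = -8
  a_7 = -1·-8 + -1·6 + -2·-6 = 14
  a_8 = -1·14 + -1·-8 + -2·6 = -18
  a_9 = -1·-18 + -1·14 + -2·-8 = 20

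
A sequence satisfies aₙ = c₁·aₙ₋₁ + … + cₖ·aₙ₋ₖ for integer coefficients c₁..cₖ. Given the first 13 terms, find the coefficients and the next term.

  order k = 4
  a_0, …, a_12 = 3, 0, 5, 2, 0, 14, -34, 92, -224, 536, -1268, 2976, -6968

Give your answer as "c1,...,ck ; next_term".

  a_4 = -2·2 + 2·5 + 2·0 + -2·3 = 0
  a_5 = -2·0 + 2·2 + 2·5 + -2·0 = 14
  a_6 = -2·14 + 2·0 + 2·2 + -2·5 = -34
  a_7 = -2·-34 + 2·14 + 2·0 + -2·2 = 92
  a_8 = -2·92 + 2·-34 + 2·14 + -2·0 = -224
  a_9 = -2·-224 + 2·92 + 2·-34 + -2·14 = 536
  a_10 = -2·536 + 2·-224 + 2·92 + -2·-34 = -1268
  a_11 = -2·-1268 + 2·536 + 2·-224 + -2·92 = 2976
  a_12 = -2·2976 + 2·-1268 + 2·536 + -2·-224 = -6968
  a_13 = -2·-6968 + 2·2976 + 2·-1268 + -2·536 = 16280

-2,2,2,-2 ; 16280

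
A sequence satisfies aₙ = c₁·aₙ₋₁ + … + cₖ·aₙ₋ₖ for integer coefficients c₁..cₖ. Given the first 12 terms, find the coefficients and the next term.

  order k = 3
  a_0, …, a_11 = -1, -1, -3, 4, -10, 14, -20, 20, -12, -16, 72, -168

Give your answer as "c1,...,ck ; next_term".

-2,0,2 ; 304

  a_3 = -2·-3 + 0·-1 + 2·-1 = 4
  a_4 = -2·4 + 0·-3 + 2·-1 = -10
  a_5 = -2·-10 + 0·4 + 2·-3 = 14
  a_6 = -2·14 + 0·-10 + 2·4 = -20
  a_7 = -2·-20 + 0·14 + 2·-10 = 20
  a_8 = -2·20 + 0·-20 + 2·14 = -12
  a_9 = -2·-12 + 0·20 + 2·-20 = -16
  a_10 = -2·-16 + 0·-12 + 2·20 = 72
  a_11 = -2·72 + 0·-16 + 2·-12 = -168
  a_12 = -2·-168 + 0·72 + 2·-16 = 304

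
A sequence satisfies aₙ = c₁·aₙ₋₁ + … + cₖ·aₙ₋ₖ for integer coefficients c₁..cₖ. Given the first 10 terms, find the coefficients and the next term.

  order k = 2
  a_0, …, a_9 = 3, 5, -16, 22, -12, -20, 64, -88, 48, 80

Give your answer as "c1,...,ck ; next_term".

-2,-2 ; -256

  a_2 = -2·5 + -2·3 = -16
  a_3 = -2·-16 + -2·5 = 22
  a_4 = -2·22 + -2·-16 = -12
  a_5 = -2·-12 + -2·22 = -20
  a_6 = -2·-20 + -2·-12 = 64
  a_7 = -2·64 + -2·-20 = -88
  a_8 = -2·-88 + -2·64 = 48
  a_9 = -2·48 + -2·-88 = 80
  a_10 = -2·80 + -2·48 = -256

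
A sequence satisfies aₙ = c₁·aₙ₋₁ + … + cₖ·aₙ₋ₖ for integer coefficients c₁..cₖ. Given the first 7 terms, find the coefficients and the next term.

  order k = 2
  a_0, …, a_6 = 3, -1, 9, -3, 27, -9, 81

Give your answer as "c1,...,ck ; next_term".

0,3 ; -27

  a_2 = 0·-1 + 3·3 = 9
  a_3 = 0·9 + 3·-1 = -3
  a_4 = 0·-3 + 3·9 = 27
  a_5 = 0·27 + 3·-3 = -9
  a_6 = 0·-9 + 3·27 = 81
  a_7 = 0·81 + 3·-9 = -27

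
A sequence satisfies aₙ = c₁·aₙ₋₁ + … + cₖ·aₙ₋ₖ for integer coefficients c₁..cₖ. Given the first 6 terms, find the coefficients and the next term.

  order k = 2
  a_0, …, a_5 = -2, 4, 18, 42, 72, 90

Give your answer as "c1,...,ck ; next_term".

  a_2 = 3·4 + -3·-2 = 18
  a_3 = 3·18 + -3·4 = 42
  a_4 = 3·42 + -3·18 = 72
  a_5 = 3·72 + -3·42 = 90
  a_6 = 3·90 + -3·72 = 54

3,-3 ; 54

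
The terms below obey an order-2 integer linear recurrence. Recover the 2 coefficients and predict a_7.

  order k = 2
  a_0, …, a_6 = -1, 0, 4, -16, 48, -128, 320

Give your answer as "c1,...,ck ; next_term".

  a_2 = -4·0 + -4·-1 = 4
  a_3 = -4·4 + -4·0 = -16
  a_4 = -4·-16 + -4·4 = 48
  a_5 = -4·48 + -4·-16 = -128
  a_6 = -4·-128 + -4·48 = 320
  a_7 = -4·320 + -4·-128 = -768

-4,-4 ; -768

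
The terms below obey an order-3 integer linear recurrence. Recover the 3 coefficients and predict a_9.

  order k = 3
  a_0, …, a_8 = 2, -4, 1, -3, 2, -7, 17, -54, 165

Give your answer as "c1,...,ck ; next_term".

-3,1,2 ; -515

  a_3 = -3·1 + 1·-4 + 2·2 = -3
  a_4 = -3·-3 + 1·1 + 2·-4 = 2
  a_5 = -3·2 + 1·-3 + 2·1 = -7
  a_6 = -3·-7 + 1·2 + 2·-3 = 17
  a_7 = -3·17 + 1·-7 + 2·2 = -54
  a_8 = -3·-54 + 1·17 + 2·-7 = 165
  a_9 = -3·165 + 1·-54 + 2·17 = -515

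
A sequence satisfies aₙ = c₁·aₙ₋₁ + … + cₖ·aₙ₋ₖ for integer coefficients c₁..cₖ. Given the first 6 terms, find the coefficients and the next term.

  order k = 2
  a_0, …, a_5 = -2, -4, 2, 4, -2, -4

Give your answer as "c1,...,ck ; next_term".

0,-1 ; 2

  a_2 = 0·-4 + -1·-2 = 2
  a_3 = 0·2 + -1·-4 = 4
  a_4 = 0·4 + -1·2 = -2
  a_5 = 0·-2 + -1·4 = -4
  a_6 = 0·-4 + -1·-2 = 2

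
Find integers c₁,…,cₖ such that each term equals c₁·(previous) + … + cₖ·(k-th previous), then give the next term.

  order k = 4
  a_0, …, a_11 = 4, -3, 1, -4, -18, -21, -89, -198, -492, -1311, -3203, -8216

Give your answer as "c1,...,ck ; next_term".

  a_4 = 1·-4 + 3·1 + 3·-3 + -2·4 = -18
  a_5 = 1·-18 + 3·-4 + 3·1 + -2·-3 = -21
  a_6 = 1·-21 + 3·-18 + 3·-4 + -2·1 = -89
  a_7 = 1·-89 + 3·-21 + 3·-18 + -2·-4 = -198
  a_8 = 1·-198 + 3·-89 + 3·-21 + -2·-18 = -492
  a_9 = 1·-492 + 3·-198 + 3·-89 + -2·-21 = -1311
  a_10 = 1·-1311 + 3·-492 + 3·-198 + -2·-89 = -3203
  a_11 = 1·-3203 + 3·-1311 + 3·-492 + -2·-198 = -8216
  a_12 = 1·-8216 + 3·-3203 + 3·-1311 + -2·-492 = -20774

1,3,3,-2 ; -20774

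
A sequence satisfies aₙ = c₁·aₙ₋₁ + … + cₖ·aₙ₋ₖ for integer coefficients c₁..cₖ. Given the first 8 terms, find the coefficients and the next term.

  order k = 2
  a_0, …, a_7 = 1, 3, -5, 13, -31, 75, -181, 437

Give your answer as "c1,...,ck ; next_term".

  a_2 = -2·3 + 1·1 = -5
  a_3 = -2·-5 + 1·3 = 13
  a_4 = -2·13 + 1·-5 = -31
  a_5 = -2·-31 + 1·13 = 75
  a_6 = -2·75 + 1·-31 = -181
  a_7 = -2·-181 + 1·75 = 437
  a_8 = -2·437 + 1·-181 = -1055

-2,1 ; -1055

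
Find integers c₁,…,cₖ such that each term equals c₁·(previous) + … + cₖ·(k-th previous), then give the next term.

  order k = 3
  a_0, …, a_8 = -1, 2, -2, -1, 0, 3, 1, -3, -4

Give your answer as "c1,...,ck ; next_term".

  a_3 = 0·-2 + -1·2 + -1·-1 = -1
  a_4 = 0·-1 + -1·-2 + -1·2 = 0
  a_5 = 0·0 + -1·-1 + -1·-2 = 3
  a_6 = 0·3 + -1·0 + -1·-1 = 1
  a_7 = 0·1 + -1·3 + -1·0 = -3
  a_8 = 0·-3 + -1·1 + -1·3 = -4
  a_9 = 0·-4 + -1·-3 + -1·1 = 2

0,-1,-1 ; 2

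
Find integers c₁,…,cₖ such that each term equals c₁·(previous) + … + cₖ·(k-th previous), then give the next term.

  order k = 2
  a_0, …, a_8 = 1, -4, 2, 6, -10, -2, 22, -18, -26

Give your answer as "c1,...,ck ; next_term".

  a_2 = -1·-4 + -2·1 = 2
  a_3 = -1·2 + -2·-4 = 6
  a_4 = -1·6 + -2·2 = -10
  a_5 = -1·-10 + -2·6 = -2
  a_6 = -1·-2 + -2·-10 = 22
  a_7 = -1·22 + -2·-2 = -18
  a_8 = -1·-18 + -2·22 = -26
  a_9 = -1·-26 + -2·-18 = 62

-1,-2 ; 62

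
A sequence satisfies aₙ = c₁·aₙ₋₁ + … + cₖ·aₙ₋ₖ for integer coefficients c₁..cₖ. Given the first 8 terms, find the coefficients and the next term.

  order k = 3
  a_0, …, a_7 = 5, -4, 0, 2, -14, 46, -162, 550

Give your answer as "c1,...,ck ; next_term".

  a_3 = -3·0 + 2·-4 + 2·5 = 2
  a_4 = -3·2 + 2·0 + 2·-4 = -14
  a_5 = -3·-14 + 2·2 + 2·0 = 46
  a_6 = -3·46 + 2·-14 + 2·2 = -162
  a_7 = -3·-162 + 2·46 + 2·-14 = 550
  a_8 = -3·550 + 2·-162 + 2·46 = -1882

-3,2,2 ; -1882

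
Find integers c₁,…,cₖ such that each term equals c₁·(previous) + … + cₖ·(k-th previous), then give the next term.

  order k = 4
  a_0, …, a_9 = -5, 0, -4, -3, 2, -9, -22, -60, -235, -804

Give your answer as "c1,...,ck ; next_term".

  a_4 = 3·-3 + 1·-4 + 3·0 + -3·-5 = 2
  a_5 = 3·2 + 1·-3 + 3·-4 + -3·0 = -9
  a_6 = 3·-9 + 1·2 + 3·-3 + -3·-4 = -22
  a_7 = 3·-22 + 1·-9 + 3·2 + -3·-3 = -60
  a_8 = 3·-60 + 1·-22 + 3·-9 + -3·2 = -235
  a_9 = 3·-235 + 1·-60 + 3·-22 + -3·-9 = -804
  a_10 = 3·-804 + 1·-235 + 3·-60 + -3·-22 = -2761

3,1,3,-3 ; -2761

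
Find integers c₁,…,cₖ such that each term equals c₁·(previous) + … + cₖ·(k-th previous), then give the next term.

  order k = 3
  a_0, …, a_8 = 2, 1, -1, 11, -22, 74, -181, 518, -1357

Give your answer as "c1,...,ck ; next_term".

  a_3 = -2·-1 + 3·1 + 3·2 = 11
  a_4 = -2·11 + 3·-1 + 3·1 = -22
  a_5 = -2·-22 + 3·11 + 3·-1 = 74
  a_6 = -2·74 + 3·-22 + 3·11 = -181
  a_7 = -2·-181 + 3·74 + 3·-22 = 518
  a_8 = -2·518 + 3·-181 + 3·74 = -1357
  a_9 = -2·-1357 + 3·518 + 3·-181 = 3725

-2,3,3 ; 3725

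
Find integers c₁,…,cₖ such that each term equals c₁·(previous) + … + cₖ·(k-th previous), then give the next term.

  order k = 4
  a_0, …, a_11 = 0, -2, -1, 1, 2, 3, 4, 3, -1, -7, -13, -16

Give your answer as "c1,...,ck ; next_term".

2,-2,1,-1 ; -12

  a_4 = 2·1 + -2·-1 + 1·-2 + -1·0 = 2
  a_5 = 2·2 + -2·1 + 1·-1 + -1·-2 = 3
  a_6 = 2·3 + -2·2 + 1·1 + -1·-1 = 4
  a_7 = 2·4 + -2·3 + 1·2 + -1·1 = 3
  a_8 = 2·3 + -2·4 + 1·3 + -1·2 = -1
  a_9 = 2·-1 + -2·3 + 1·4 + -1·3 = -7
  a_10 = 2·-7 + -2·-1 + 1·3 + -1·4 = -13
  a_11 = 2·-13 + -2·-7 + 1·-1 + -1·3 = -16
  a_12 = 2·-16 + -2·-13 + 1·-7 + -1·-1 = -12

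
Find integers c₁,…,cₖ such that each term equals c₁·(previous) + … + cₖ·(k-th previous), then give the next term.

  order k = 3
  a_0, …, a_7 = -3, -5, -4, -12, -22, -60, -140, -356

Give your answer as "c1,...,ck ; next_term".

  a_3 = 2·-4 + 2·-5 + -2·-3 = -12
  a_4 = 2·-12 + 2·-4 + -2·-5 = -22
  a_5 = 2·-22 + 2·-12 + -2·-4 = -60
  a_6 = 2·-60 + 2·-22 + -2·-12 = -140
  a_7 = 2·-140 + 2·-60 + -2·-22 = -356
  a_8 = 2·-356 + 2·-140 + -2·-60 = -872

2,2,-2 ; -872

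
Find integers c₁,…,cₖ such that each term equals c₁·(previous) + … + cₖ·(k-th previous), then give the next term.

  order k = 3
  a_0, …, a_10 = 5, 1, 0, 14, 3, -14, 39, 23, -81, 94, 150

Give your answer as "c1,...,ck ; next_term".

  a_3 = 0·0 + -1·1 + 3·5 = 14
  a_4 = 0·14 + -1·0 + 3·1 = 3
  a_5 = 0·3 + -1·14 + 3·0 = -14
  a_6 = 0·-14 + -1·3 + 3·14 = 39
  a_7 = 0·39 + -1·-14 + 3·3 = 23
  a_8 = 0·23 + -1·39 + 3·-14 = -81
  a_9 = 0·-81 + -1·23 + 3·39 = 94
  a_10 = 0·94 + -1·-81 + 3·23 = 150
  a_11 = 0·150 + -1·94 + 3·-81 = -337

0,-1,3 ; -337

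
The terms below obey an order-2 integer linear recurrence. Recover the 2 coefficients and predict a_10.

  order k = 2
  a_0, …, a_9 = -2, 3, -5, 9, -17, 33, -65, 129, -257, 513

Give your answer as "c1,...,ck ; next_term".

-3,-2 ; -1025

  a_2 = -3·3 + -2·-2 = -5
  a_3 = -3·-5 + -2·3 = 9
  a_4 = -3·9 + -2·-5 = -17
  a_5 = -3·-17 + -2·9 = 33
  a_6 = -3·33 + -2·-17 = -65
  a_7 = -3·-65 + -2·33 = 129
  a_8 = -3·129 + -2·-65 = -257
  a_9 = -3·-257 + -2·129 = 513
  a_10 = -3·513 + -2·-257 = -1025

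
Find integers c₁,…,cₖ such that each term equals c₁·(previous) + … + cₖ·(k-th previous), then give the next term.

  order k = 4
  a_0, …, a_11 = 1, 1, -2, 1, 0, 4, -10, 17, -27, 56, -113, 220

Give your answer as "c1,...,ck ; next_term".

  a_4 = -1·1 + 1·-2 + 0·1 + 3·1 = 0
  a_5 = -1·0 + 1·1 + 0·-2 + 3·1 = 4
  a_6 = -1·4 + 1·0 + 0·1 + 3·-2 = -10
  a_7 = -1·-10 + 1·4 + 0·0 + 3·1 = 17
  a_8 = -1·17 + 1·-10 + 0·4 + 3·0 = -27
  a_9 = -1·-27 + 1·17 + 0·-10 + 3·4 = 56
  a_10 = -1·56 + 1·-27 + 0·17 + 3·-10 = -113
  a_11 = -1·-113 + 1·56 + 0·-27 + 3·17 = 220
  a_12 = -1·220 + 1·-113 + 0·56 + 3·-27 = -414

-1,1,0,3 ; -414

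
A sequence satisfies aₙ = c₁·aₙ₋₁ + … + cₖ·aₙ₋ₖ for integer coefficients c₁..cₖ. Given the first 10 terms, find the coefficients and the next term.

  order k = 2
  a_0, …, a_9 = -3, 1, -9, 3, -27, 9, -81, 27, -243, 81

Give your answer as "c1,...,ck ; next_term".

0,3 ; -729

  a_2 = 0·1 + 3·-3 = -9
  a_3 = 0·-9 + 3·1 = 3
  a_4 = 0·3 + 3·-9 = -27
  a_5 = 0·-27 + 3·3 = 9
  a_6 = 0·9 + 3·-27 = -81
  a_7 = 0·-81 + 3·9 = 27
  a_8 = 0·27 + 3·-81 = -243
  a_9 = 0·-243 + 3·27 = 81
  a_10 = 0·81 + 3·-243 = -729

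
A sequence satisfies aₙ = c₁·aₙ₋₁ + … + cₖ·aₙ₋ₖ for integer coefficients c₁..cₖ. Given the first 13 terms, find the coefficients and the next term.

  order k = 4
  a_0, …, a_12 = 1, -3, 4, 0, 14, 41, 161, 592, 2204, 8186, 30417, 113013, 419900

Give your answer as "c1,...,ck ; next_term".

  a_4 = 3·0 + 3·4 + -1·-3 + -1·1 = 14
  a_5 = 3·14 + 3·0 + -1·4 + -1·-3 = 41
  a_6 = 3·41 + 3·14 + -1·0 + -1·4 = 161
  a_7 = 3·161 + 3·41 + -1·14 + -1·0 = 592
  a_8 = 3·592 + 3·161 + -1·41 + -1·14 = 2204
  a_9 = 3·2204 + 3·592 + -1·161 + -1·41 = 8186
  a_10 = 3·8186 + 3·2204 + -1·592 + -1·161 = 30417
  a_11 = 3·30417 + 3·8186 + -1·2204 + -1·592 = 113013
  a_12 = 3·113013 + 3·30417 + -1·8186 + -1·2204 = 419900
  a_13 = 3·419900 + 3·113013 + -1·30417 + -1·8186 = 1560136

3,3,-1,-1 ; 1560136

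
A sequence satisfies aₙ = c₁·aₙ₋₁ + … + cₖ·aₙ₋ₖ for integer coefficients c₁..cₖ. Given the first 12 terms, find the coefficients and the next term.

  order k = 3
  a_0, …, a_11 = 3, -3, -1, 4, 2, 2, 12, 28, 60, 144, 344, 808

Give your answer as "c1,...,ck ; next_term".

  a_3 = 2·-1 + 0·-3 + 2·3 = 4
  a_4 = 2·4 + 0·-1 + 2·-3 = 2
  a_5 = 2·2 + 0·4 + 2·-1 = 2
  a_6 = 2·2 + 0·2 + 2·4 = 12
  a_7 = 2·12 + 0·2 + 2·2 = 28
  a_8 = 2·28 + 0·12 + 2·2 = 60
  a_9 = 2·60 + 0·28 + 2·12 = 144
  a_10 = 2·144 + 0·60 + 2·28 = 344
  a_11 = 2·344 + 0·144 + 2·60 = 808
  a_12 = 2·808 + 0·344 + 2·144 = 1904

2,0,2 ; 1904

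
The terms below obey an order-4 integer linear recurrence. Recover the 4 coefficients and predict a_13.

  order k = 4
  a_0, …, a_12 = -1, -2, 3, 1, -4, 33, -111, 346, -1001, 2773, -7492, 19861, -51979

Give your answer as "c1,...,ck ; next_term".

-3,1,4,-4 ; 134738

  a_4 = -3·1 + 1·3 + 4·-2 + -4·-1 = -4
  a_5 = -3·-4 + 1·1 + 4·3 + -4·-2 = 33
  a_6 = -3·33 + 1·-4 + 4·1 + -4·3 = -111
  a_7 = -3·-111 + 1·33 + 4·-4 + -4·1 = 346
  a_8 = -3·346 + 1·-111 + 4·33 + -4·-4 = -1001
  a_9 = -3·-1001 + 1·346 + 4·-111 + -4·33 = 2773
  a_10 = -3·2773 + 1·-1001 + 4·346 + -4·-111 = -7492
  a_11 = -3·-7492 + 1·2773 + 4·-1001 + -4·346 = 19861
  a_12 = -3·19861 + 1·-7492 + 4·2773 + -4·-1001 = -51979
  a_13 = -3·-51979 + 1·19861 + 4·-7492 + -4·2773 = 134738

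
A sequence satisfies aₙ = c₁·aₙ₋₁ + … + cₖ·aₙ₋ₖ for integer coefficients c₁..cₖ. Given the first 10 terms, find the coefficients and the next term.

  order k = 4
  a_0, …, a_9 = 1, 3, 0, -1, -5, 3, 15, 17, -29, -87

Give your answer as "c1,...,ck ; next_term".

  a_4 = 1·-1 + -2·0 + -2·3 + 2·1 = -5
  a_5 = 1·-5 + -2·-1 + -2·0 + 2·3 = 3
  a_6 = 1·3 + -2·-5 + -2·-1 + 2·0 = 15
  a_7 = 1·15 + -2·3 + -2·-5 + 2·-1 = 17
  a_8 = 1·17 + -2·15 + -2·3 + 2·-5 = -29
  a_9 = 1·-29 + -2·17 + -2·15 + 2·3 = -87
  a_10 = 1·-87 + -2·-29 + -2·17 + 2·15 = -33

1,-2,-2,2 ; -33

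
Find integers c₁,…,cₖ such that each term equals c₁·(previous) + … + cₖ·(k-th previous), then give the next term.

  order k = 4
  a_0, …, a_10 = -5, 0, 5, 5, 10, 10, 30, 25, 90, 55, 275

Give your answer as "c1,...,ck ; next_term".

0,3,-1,1 ; 100

  a_4 = 0·5 + 3·5 + -1·0 + 1·-5 = 10
  a_5 = 0·10 + 3·5 + -1·5 + 1·0 = 10
  a_6 = 0·10 + 3·10 + -1·5 + 1·5 = 30
  a_7 = 0·30 + 3·10 + -1·10 + 1·5 = 25
  a_8 = 0·25 + 3·30 + -1·10 + 1·10 = 90
  a_9 = 0·90 + 3·25 + -1·30 + 1·10 = 55
  a_10 = 0·55 + 3·90 + -1·25 + 1·30 = 275
  a_11 = 0·275 + 3·55 + -1·90 + 1·25 = 100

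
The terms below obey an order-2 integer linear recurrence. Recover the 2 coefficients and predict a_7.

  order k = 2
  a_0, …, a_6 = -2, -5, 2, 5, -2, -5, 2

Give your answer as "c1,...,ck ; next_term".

  a_2 = 0·-5 + -1·-2 = 2
  a_3 = 0·2 + -1·-5 = 5
  a_4 = 0·5 + -1·2 = -2
  a_5 = 0·-2 + -1·5 = -5
  a_6 = 0·-5 + -1·-2 = 2
  a_7 = 0·2 + -1·-5 = 5

0,-1 ; 5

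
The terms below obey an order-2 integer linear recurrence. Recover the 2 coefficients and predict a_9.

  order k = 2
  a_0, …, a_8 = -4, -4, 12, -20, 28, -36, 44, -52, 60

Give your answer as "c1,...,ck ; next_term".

-2,-1 ; -68

  a_2 = -2·-4 + -1·-4 = 12
  a_3 = -2·12 + -1·-4 = -20
  a_4 = -2·-20 + -1·12 = 28
  a_5 = -2·28 + -1·-20 = -36
  a_6 = -2·-36 + -1·28 = 44
  a_7 = -2·44 + -1·-36 = -52
  a_8 = -2·-52 + -1·44 = 60
  a_9 = -2·60 + -1·-52 = -68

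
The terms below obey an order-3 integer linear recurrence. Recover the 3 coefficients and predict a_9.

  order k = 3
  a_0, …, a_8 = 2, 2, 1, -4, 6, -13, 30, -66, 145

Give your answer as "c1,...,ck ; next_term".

  a_3 = -2·1 + 0·2 + -1·2 = -4
  a_4 = -2·-4 + 0·1 + -1·2 = 6
  a_5 = -2·6 + 0·-4 + -1·1 = -13
  a_6 = -2·-13 + 0·6 + -1·-4 = 30
  a_7 = -2·30 + 0·-13 + -1·6 = -66
  a_8 = -2·-66 + 0·30 + -1·-13 = 145
  a_9 = -2·145 + 0·-66 + -1·30 = -320

-2,0,-1 ; -320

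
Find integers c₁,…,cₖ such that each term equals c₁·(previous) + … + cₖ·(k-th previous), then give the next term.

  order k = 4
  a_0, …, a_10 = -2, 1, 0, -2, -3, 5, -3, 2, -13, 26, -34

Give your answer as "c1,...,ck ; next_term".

  a_4 = -1·-2 + 0·0 + -1·1 + 2·-2 = -3
  a_5 = -1·-3 + 0·-2 + -1·0 + 2·1 = 5
  a_6 = -1·5 + 0·-3 + -1·-2 + 2·0 = -3
  a_7 = -1·-3 + 0·5 + -1·-3 + 2·-2 = 2
  a_8 = -1·2 + 0·-3 + -1·5 + 2·-3 = -13
  a_9 = -1·-13 + 0·2 + -1·-3 + 2·5 = 26
  a_10 = -1·26 + 0·-13 + -1·2 + 2·-3 = -34
  a_11 = -1·-34 + 0·26 + -1·-13 + 2·2 = 51

-1,0,-1,2 ; 51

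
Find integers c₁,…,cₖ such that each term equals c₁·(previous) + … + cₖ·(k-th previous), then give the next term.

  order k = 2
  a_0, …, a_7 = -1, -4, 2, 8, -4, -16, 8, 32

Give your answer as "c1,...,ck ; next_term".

0,-2 ; -16

  a_2 = 0·-4 + -2·-1 = 2
  a_3 = 0·2 + -2·-4 = 8
  a_4 = 0·8 + -2·2 = -4
  a_5 = 0·-4 + -2·8 = -16
  a_6 = 0·-16 + -2·-4 = 8
  a_7 = 0·8 + -2·-16 = 32
  a_8 = 0·32 + -2·8 = -16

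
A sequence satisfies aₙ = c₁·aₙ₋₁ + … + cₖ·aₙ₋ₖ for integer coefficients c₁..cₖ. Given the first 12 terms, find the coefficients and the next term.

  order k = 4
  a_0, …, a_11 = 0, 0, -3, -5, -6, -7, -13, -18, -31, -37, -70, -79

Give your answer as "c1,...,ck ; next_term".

  a_4 = 0·-5 + 2·-3 + -1·0 + 2·0 = -6
  a_5 = 0·-6 + 2·-5 + -1·-3 + 2·0 = -7
  a_6 = 0·-7 + 2·-6 + -1·-5 + 2·-3 = -13
  a_7 = 0·-13 + 2·-7 + -1·-6 + 2·-5 = -18
  a_8 = 0·-18 + 2·-13 + -1·-7 + 2·-6 = -31
  a_9 = 0·-31 + 2·-18 + -1·-13 + 2·-7 = -37
  a_10 = 0·-37 + 2·-31 + -1·-18 + 2·-13 = -70
  a_11 = 0·-70 + 2·-37 + -1·-31 + 2·-18 = -79
  a_12 = 0·-79 + 2·-70 + -1·-37 + 2·-31 = -165

0,2,-1,2 ; -165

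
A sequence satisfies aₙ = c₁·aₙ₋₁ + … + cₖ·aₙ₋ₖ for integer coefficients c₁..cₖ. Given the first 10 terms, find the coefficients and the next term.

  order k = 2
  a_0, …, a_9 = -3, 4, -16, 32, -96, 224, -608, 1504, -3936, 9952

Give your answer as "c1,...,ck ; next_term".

-1,4 ; -25696

  a_2 = -1·4 + 4·-3 = -16
  a_3 = -1·-16 + 4·4 = 32
  a_4 = -1·32 + 4·-16 = -96
  a_5 = -1·-96 + 4·32 = 224
  a_6 = -1·224 + 4·-96 = -608
  a_7 = -1·-608 + 4·224 = 1504
  a_8 = -1·1504 + 4·-608 = -3936
  a_9 = -1·-3936 + 4·1504 = 9952
  a_10 = -1·9952 + 4·-3936 = -25696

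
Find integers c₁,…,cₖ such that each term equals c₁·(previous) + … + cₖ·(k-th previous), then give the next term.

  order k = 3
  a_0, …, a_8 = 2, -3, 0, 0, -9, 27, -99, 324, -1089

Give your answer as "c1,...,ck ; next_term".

  a_3 = -3·0 + 2·-3 + 3·2 = 0
  a_4 = -3·0 + 2·0 + 3·-3 = -9
  a_5 = -3·-9 + 2·0 + 3·0 = 27
  a_6 = -3·27 + 2·-9 + 3·0 = -99
  a_7 = -3·-99 + 2·27 + 3·-9 = 324
  a_8 = -3·324 + 2·-99 + 3·27 = -1089
  a_9 = -3·-1089 + 2·324 + 3·-99 = 3618

-3,2,3 ; 3618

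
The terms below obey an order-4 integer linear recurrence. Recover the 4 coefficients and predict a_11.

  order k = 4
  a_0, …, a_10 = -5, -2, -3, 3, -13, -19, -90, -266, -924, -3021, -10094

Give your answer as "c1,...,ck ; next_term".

2,4,1,1 ; -33462

  a_4 = 2·3 + 4·-3 + 1·-2 + 1·-5 = -13
  a_5 = 2·-13 + 4·3 + 1·-3 + 1·-2 = -19
  a_6 = 2·-19 + 4·-13 + 1·3 + 1·-3 = -90
  a_7 = 2·-90 + 4·-19 + 1·-13 + 1·3 = -266
  a_8 = 2·-266 + 4·-90 + 1·-19 + 1·-13 = -924
  a_9 = 2·-924 + 4·-266 + 1·-90 + 1·-19 = -3021
  a_10 = 2·-3021 + 4·-924 + 1·-266 + 1·-90 = -10094
  a_11 = 2·-10094 + 4·-3021 + 1·-924 + 1·-266 = -33462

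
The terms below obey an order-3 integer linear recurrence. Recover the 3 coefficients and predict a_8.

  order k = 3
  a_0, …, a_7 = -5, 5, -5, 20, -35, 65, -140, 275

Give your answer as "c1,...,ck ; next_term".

  a_3 = -1·-5 + 1·5 + -2·-5 = 20
  a_4 = -1·20 + 1·-5 + -2·5 = -35
  a_5 = -1·-35 + 1·20 + -2·-5 = 65
  a_6 = -1·65 + 1·-35 + -2·20 = -140
  a_7 = -1·-140 + 1·65 + -2·-35 = 275
  a_8 = -1·275 + 1·-140 + -2·65 = -545

-1,1,-2 ; -545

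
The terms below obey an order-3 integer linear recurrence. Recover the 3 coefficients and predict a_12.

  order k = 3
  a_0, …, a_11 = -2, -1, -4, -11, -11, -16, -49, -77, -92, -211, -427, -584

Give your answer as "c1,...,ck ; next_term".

  a_3 = 1·-4 + -1·-1 + 4·-2 = -11
  a_4 = 1·-11 + -1·-4 + 4·-1 = -11
  a_5 = 1·-11 + -1·-11 + 4·-4 = -16
  a_6 = 1·-16 + -1·-11 + 4·-11 = -49
  a_7 = 1·-49 + -1·-16 + 4·-11 = -77
  a_8 = 1·-77 + -1·-49 + 4·-16 = -92
  a_9 = 1·-92 + -1·-77 + 4·-49 = -211
  a_10 = 1·-211 + -1·-92 + 4·-77 = -427
  a_11 = 1·-427 + -1·-211 + 4·-92 = -584
  a_12 = 1·-584 + -1·-427 + 4·-211 = -1001

1,-1,4 ; -1001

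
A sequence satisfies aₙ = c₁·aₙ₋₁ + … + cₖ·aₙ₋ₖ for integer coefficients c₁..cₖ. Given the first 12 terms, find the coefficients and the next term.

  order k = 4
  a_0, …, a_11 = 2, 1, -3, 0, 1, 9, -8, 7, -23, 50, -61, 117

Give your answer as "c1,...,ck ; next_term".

0,1,-2,3 ; -230

  a_4 = 0·0 + 1·-3 + -2·1 + 3·2 = 1
  a_5 = 0·1 + 1·0 + -2·-3 + 3·1 = 9
  a_6 = 0·9 + 1·1 + -2·0 + 3·-3 = -8
  a_7 = 0·-8 + 1·9 + -2·1 + 3·0 = 7
  a_8 = 0·7 + 1·-8 + -2·9 + 3·1 = -23
  a_9 = 0·-23 + 1·7 + -2·-8 + 3·9 = 50
  a_10 = 0·50 + 1·-23 + -2·7 + 3·-8 = -61
  a_11 = 0·-61 + 1·50 + -2·-23 + 3·7 = 117
  a_12 = 0·117 + 1·-61 + -2·50 + 3·-23 = -230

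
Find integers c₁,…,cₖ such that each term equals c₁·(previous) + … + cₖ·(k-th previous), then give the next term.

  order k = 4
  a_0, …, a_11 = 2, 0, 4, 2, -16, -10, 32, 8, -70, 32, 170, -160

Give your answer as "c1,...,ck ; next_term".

1,-3,3,-3 ; -364

  a_4 = 1·2 + -3·4 + 3·0 + -3·2 = -16
  a_5 = 1·-16 + -3·2 + 3·4 + -3·0 = -10
  a_6 = 1·-10 + -3·-16 + 3·2 + -3·4 = 32
  a_7 = 1·32 + -3·-10 + 3·-16 + -3·2 = 8
  a_8 = 1·8 + -3·32 + 3·-10 + -3·-16 = -70
  a_9 = 1·-70 + -3·8 + 3·32 + -3·-10 = 32
  a_10 = 1·32 + -3·-70 + 3·8 + -3·32 = 170
  a_11 = 1·170 + -3·32 + 3·-70 + -3·8 = -160
  a_12 = 1·-160 + -3·170 + 3·32 + -3·-70 = -364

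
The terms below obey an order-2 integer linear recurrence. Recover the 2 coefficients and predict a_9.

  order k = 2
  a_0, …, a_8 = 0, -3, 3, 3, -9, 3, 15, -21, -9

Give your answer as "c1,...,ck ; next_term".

-1,-2 ; 51

  a_2 = -1·-3 + -2·0 = 3
  a_3 = -1·3 + -2·-3 = 3
  a_4 = -1·3 + -2·3 = -9
  a_5 = -1·-9 + -2·3 = 3
  a_6 = -1·3 + -2·-9 = 15
  a_7 = -1·15 + -2·3 = -21
  a_8 = -1·-21 + -2·15 = -9
  a_9 = -1·-9 + -2·-21 = 51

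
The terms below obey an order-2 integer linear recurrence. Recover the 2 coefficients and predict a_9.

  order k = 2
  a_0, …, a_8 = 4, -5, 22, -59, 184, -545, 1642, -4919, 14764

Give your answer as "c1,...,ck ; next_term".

  a_2 = -2·-5 + 3·4 = 22
  a_3 = -2·22 + 3·-5 = -59
  a_4 = -2·-59 + 3·22 = 184
  a_5 = -2·184 + 3·-59 = -545
  a_6 = -2·-545 + 3·184 = 1642
  a_7 = -2·1642 + 3·-545 = -4919
  a_8 = -2·-4919 + 3·1642 = 14764
  a_9 = -2·14764 + 3·-4919 = -44285

-2,3 ; -44285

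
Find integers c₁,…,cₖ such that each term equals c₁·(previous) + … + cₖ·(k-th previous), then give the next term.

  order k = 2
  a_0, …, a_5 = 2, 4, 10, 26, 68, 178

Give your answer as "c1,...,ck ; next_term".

  a_2 = 3·4 + -1·2 = 10
  a_3 = 3·10 + -1·4 = 26
  a_4 = 3·26 + -1·10 = 68
  a_5 = 3·68 + -1·26 = 178
  a_6 = 3·178 + -1·68 = 466

3,-1 ; 466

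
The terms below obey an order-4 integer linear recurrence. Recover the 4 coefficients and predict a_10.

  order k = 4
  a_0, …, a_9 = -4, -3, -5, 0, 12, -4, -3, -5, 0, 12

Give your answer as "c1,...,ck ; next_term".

-1,-1,-1,-1 ; -4

  a_4 = -1·0 + -1·-5 + -1·-3 + -1·-4 = 12
  a_5 = -1·12 + -1·0 + -1·-5 + -1·-3 = -4
  a_6 = -1·-4 + -1·12 + -1·0 + -1·-5 = -3
  a_7 = -1·-3 + -1·-4 + -1·12 + -1·0 = -5
  a_8 = -1·-5 + -1·-3 + -1·-4 + -1·12 = 0
  a_9 = -1·0 + -1·-5 + -1·-3 + -1·-4 = 12
  a_10 = -1·12 + -1·0 + -1·-5 + -1·-3 = -4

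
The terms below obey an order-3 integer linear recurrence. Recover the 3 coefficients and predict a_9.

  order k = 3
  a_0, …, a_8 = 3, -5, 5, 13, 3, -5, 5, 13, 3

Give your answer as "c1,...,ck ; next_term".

  a_3 = 1·5 + -1·-5 + 1·3 = 13
  a_4 = 1·13 + -1·5 + 1·-5 = 3
  a_5 = 1·3 + -1·13 + 1·5 = -5
  a_6 = 1·-5 + -1·3 + 1·13 = 5
  a_7 = 1·5 + -1·-5 + 1·3 = 13
  a_8 = 1·13 + -1·5 + 1·-5 = 3
  a_9 = 1·3 + -1·13 + 1·5 = -5

1,-1,1 ; -5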